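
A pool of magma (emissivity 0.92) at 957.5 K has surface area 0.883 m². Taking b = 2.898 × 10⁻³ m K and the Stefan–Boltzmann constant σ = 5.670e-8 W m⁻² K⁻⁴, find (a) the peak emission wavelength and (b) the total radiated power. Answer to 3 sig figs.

λ_max ≈ 3.03 μm; P ≈ 3.87×10⁴ W

(a) λ_max = b/T = 2.898×10⁻³/957.5 = 3.027×10⁻⁶ m = 3.03 μm.
Area A = 0.883 m².
(b) P = εσAT⁴ = 0.92×5.670×10⁻⁸×0.883×(957.5)⁴ = 3.87×10⁴ W.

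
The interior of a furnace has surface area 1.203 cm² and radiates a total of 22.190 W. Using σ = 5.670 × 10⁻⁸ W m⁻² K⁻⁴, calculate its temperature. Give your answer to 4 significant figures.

T ≈ 1343 K

Area A = 1.203 cm² = 1.203×10⁻⁴ m².
P = σAT⁴ ⇒ T = (P/(σA))^(1/4) = (22.190/(5.670×10⁻⁸×1.203×10⁻⁴))^(1/4) = 1343 K.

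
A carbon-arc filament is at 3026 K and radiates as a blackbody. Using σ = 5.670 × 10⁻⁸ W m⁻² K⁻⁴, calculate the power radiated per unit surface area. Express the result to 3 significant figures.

Stefan–Boltzmann: I = σT⁴ = 5.670×10⁻⁸ × (3026)⁴ = 4.75×10⁶ W/m².

I ≈ 4.75×10⁶ W/m²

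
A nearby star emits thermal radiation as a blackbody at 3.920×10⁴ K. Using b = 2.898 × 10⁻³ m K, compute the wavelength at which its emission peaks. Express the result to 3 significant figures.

λ_max ≈ 73.9 nm

Wien's displacement law: λ_max = b/T = (2.898×10⁻³ m·K)/(3.920×10⁴ K) = 7.393×10⁻⁸ m.
That is 73.9 nm, in the ultraviolet range.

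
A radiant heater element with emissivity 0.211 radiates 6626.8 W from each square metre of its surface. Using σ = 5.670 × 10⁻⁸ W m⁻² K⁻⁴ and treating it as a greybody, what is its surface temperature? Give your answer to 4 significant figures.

T ≈ 862.7 K

I = εσT⁴, so T = (I/εσ)^(1/4) = (6626.8/(0.211×5.670×10⁻⁸))^(1/4) = 862.7 K.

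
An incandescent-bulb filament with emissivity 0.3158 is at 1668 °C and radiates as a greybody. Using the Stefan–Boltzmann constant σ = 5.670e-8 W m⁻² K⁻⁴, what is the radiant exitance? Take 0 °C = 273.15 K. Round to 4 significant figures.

T = 1668 °C + 273.15 = 1941.15 K.
Stefan–Boltzmann: I = εσT⁴ = 0.3158 × 5.670×10⁻⁸ × (1941.15)⁴ = 2.542×10⁵ W/m².

I ≈ 2.542×10⁵ W/m²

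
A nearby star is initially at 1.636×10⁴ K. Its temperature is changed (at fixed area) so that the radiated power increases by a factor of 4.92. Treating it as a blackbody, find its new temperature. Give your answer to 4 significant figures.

T₂ ≈ 2.437×10⁴ K

P ∝ T⁴, so T₂/T₁ = (P₂/P₁)^(1/4) = (4.92)^(1/4) = 1.48933.
T₂ = 1.636×10⁴ × 1.48933 = 2.437×10⁴ K.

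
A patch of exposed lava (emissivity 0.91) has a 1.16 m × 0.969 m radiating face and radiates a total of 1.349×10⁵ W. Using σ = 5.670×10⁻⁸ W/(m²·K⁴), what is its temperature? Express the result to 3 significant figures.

T ≈ 1.23×10³ K

Area A = 1.16 × 0.969 = 1.12404 m².
P = εσAT⁴ ⇒ T = (P/(εσA))^(1/4) = (1.349×10⁵/(0.91×5.670×10⁻⁸×1.12404))^(1/4) = 1.23×10³ K.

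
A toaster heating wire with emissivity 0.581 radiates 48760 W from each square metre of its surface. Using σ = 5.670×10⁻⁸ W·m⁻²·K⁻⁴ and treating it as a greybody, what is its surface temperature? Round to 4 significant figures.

T ≈ 1103 K

I = εσT⁴, so T = (I/εσ)^(1/4) = (48760/(0.581×5.670×10⁻⁸))^(1/4) = 1103 K.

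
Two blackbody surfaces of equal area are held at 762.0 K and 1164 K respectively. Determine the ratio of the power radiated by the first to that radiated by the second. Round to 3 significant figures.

With equal areas, P₁/P₂ = (T₁/T₂)⁴ = (762.0/1164)⁴ = 0.184.

P₁/P₂ ≈ 0.184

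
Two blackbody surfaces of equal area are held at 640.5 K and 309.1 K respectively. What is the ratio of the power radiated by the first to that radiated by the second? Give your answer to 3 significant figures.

P₁/P₂ ≈ 18.4

With equal areas, P₁/P₂ = (T₁/T₂)⁴ = (640.5/309.1)⁴ = 18.4.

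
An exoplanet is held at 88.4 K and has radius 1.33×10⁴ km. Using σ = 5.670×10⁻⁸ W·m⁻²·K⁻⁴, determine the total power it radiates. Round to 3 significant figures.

P ≈ 7.70×10¹⁵ W

Surface area A = 4πR² = 4π(1.33×10⁷ m)² = 2.22287×10¹⁵ m².
P = σAT⁴ = 5.670×10⁻⁸ × 2.22287×10¹⁵ × (88.4)⁴ = 7.70×10¹⁵ W.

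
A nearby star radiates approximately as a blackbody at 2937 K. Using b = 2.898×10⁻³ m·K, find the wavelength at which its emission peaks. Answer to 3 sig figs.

Wien's displacement law: λ_max = b/T = (2.898×10⁻³ m·K)/(2937 K) = 9.867×10⁻⁷ m.
That is 987 nm, in the infrared range.

λ_max ≈ 987 nm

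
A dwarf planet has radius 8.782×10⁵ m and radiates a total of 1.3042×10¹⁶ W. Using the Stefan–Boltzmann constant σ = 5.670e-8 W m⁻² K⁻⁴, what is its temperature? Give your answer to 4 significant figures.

Surface area A = 4πR² = 4π(8.782×10⁵ m)² = 9.69163×10¹² m².
P = σAT⁴ ⇒ T = (P/(σA))^(1/4) = (1.3042×10¹⁶/(5.670×10⁻⁸×9.69163×10¹²))^(1/4) = 392.5 K.

T ≈ 392.5 K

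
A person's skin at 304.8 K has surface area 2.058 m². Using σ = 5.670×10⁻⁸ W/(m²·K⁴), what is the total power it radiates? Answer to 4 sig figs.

P ≈ 1007 W

Area A = 2.058 m².
P = σAT⁴ = 5.670×10⁻⁸ × 2.058 × (304.8)⁴ = 1007 W.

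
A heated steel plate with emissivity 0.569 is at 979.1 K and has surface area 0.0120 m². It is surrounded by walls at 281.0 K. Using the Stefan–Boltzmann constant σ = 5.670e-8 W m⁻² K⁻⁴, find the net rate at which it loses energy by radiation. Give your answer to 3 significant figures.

Net loss ≈ 353 W

Area A = 0.0120 m².
Net radiated power P_net = εσA(T⁴ − T₀⁴) = 0.569×5.670×10⁻⁸×0.0120×(979.1⁴ − 281.0⁴).
T⁴ − T₀⁴ = 9.18985×10¹¹ − 6.23484×10⁹ = 9.12750×10¹¹ K⁴, so P_net = 353 W.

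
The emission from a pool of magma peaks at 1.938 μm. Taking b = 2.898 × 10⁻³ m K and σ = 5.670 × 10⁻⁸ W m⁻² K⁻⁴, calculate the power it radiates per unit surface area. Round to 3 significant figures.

I ≈ 2.84×10⁵ W/m²

Wien's law: T = b/λ_max = 2.898×10⁻³/1.938×10⁻⁶ = 1495.36 K.
Then I = σT⁴ = 5.670×10⁻⁸×(1495.36)⁴ = 2.84×10⁵ W/m².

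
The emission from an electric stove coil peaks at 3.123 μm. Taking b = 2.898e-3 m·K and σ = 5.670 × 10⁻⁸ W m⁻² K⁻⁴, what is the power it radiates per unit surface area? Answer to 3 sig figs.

Wien's law: T = b/λ_max = 2.898×10⁻³/3.123×10⁻⁶ = 927.954 K.
Then I = σT⁴ = 5.670×10⁻⁸×(927.954)⁴ = 4.20×10⁴ W/m².

I ≈ 4.20×10⁴ W/m²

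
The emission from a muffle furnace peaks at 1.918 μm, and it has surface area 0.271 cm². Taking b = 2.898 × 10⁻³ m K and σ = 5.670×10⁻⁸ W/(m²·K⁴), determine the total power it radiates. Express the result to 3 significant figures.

Wien's law: T = b/λ_max = 2.898×10⁻³/1.918×10⁻⁶ = 1510.95 K.
Area A = 0.271 cm² = 2.71×10⁻⁵ m².
Then P = σAT⁴ = 5.670×10⁻⁸×2.71×10⁻⁵×(1510.95)⁴ = 8.01 W.

P ≈ 8.01 W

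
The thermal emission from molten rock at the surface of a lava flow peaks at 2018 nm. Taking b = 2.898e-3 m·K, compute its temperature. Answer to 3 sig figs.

T ≈ 1.44×10³ K

Wien's law gives T = b/λ_max = (2.898×10⁻³ m·K)/(2.018×10⁻⁶ m) = 1.44×10³ K.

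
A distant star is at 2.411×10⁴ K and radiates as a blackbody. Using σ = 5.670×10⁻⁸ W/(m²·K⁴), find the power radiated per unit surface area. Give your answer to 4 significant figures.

I ≈ 1.916×10¹⁰ W/m²

Stefan–Boltzmann: I = σT⁴ = 5.670×10⁻⁸ × (2.411×10⁴)⁴ = 1.916×10¹⁰ W/m².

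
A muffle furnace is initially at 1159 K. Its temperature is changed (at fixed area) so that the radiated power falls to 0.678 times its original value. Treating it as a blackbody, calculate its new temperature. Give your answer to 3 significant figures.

T₂ ≈ 1.05×10³ K

P ∝ T⁴, so T₂/T₁ = (P₂/P₁)^(1/4) = (0.678)^(1/4) = 0.907418.
T₂ = 1159 × 0.907418 = 1.05×10³ K.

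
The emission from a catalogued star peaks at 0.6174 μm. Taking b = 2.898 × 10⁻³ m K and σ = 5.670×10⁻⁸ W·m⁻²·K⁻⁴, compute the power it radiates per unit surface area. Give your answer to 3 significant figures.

I ≈ 2.75×10⁷ W/m²

Wien's law: T = b/λ_max = 2.898×10⁻³/6.174×10⁻⁷ = 4693.88 K.
Then I = σT⁴ = 5.670×10⁻⁸×(4693.88)⁴ = 2.75×10⁷ W/m².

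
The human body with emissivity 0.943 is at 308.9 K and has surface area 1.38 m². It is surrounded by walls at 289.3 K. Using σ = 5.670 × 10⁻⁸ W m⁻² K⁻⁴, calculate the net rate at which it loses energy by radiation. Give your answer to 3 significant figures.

Net loss ≈ 155 W

Area A = 1.38 m².
Net radiated power P_net = εσA(T⁴ − T₀⁴) = 0.943×5.670×10⁻⁸×1.38×(308.9⁴ − 289.3⁴).
T⁴ − T₀⁴ = 9.10483×10⁹ − 7.00477×10⁹ = 2.10006×10⁹ K⁴, so P_net = 155 W.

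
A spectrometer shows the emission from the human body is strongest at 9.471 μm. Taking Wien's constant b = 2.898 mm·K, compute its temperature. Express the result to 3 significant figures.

T ≈ 306 K

Wien's law gives T = b/λ_max = (2.898×10⁻³ m·K)/(9.471×10⁻⁶ m) = 306 K.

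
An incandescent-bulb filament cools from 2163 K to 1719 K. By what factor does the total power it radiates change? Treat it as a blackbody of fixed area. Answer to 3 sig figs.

P ∝ T⁴, so P₂/P₁ = (T₂/T₁)⁴ = (1719/2163)⁴ = (0.794730)⁴ = 0.399.

P₂/P₁ ≈ 0.399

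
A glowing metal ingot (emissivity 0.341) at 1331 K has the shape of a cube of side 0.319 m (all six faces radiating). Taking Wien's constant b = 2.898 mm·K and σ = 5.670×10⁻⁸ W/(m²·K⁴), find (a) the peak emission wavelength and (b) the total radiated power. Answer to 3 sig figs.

λ_max ≈ 2.18×10³ nm; P ≈ 3.70×10⁴ W

(a) λ_max = b/T = 2.898×10⁻³/1331 = 2.177×10⁻⁶ m = 2.18×10³ nm.
Area A = 6s² = 6×(0.319 m)² = 0.610566 m².
(b) P = εσAT⁴ = 0.341×5.670×10⁻⁸×0.610566×(1331)⁴ = 3.70×10⁴ W.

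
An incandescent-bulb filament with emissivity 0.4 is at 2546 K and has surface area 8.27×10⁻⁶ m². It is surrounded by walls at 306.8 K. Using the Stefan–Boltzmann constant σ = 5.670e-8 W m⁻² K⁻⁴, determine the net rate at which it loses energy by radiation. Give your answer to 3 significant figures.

Net loss ≈ 7.88 W

Area A = 8.27×10⁻⁶ m².
Net radiated power P_net = εσA(T⁴ − T₀⁴) = 0.4×5.670×10⁻⁸×8.27×10⁻⁶×(2546⁴ − 306.8⁴).
T⁴ − T₀⁴ = 4.20178×10¹³ − 8.85975×10⁹ = 4.20089×10¹³ K⁴, so P_net = 7.88 W.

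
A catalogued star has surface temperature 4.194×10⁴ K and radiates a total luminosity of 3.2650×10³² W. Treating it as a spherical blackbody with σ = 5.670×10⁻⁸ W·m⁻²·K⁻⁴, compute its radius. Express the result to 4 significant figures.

R ≈ 1.217×10¹⁰ m

L = 4πR²σT⁴ ⇒ R = √(L/(4πσT⁴)).
σT⁴ = 1.75427×10¹¹ W/m², so R = √(3.2650×10³²/(4π×1.75427×10¹¹)) = 1.217×10¹⁰ m.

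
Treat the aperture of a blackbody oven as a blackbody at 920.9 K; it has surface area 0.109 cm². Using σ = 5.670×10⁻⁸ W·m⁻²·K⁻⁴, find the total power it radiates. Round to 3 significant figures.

P ≈ 0.444 W

Area A = 0.109 cm² = 1.09×10⁻⁵ m².
P = σAT⁴ = 5.670×10⁻⁸ × 1.09×10⁻⁵ × (920.9)⁴ = 0.444 W.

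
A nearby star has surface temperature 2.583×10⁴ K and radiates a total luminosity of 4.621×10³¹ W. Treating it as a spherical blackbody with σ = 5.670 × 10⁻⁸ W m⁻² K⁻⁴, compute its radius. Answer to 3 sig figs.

R ≈ 1.21×10¹⁰ m

L = 4πR²σT⁴ ⇒ R = √(L/(4πσT⁴)).
σT⁴ = 2.52395×10¹⁰ W/m², so R = √(4.621×10³¹/(4π×2.52395×10¹⁰)) = 1.21×10¹⁰ m.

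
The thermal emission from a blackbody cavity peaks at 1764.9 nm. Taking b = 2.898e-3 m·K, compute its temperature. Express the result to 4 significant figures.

T ≈ 1642 K

Wien's law gives T = b/λ_max = (2.898×10⁻³ m·K)/(1.7649×10⁻⁶ m) = 1642 K.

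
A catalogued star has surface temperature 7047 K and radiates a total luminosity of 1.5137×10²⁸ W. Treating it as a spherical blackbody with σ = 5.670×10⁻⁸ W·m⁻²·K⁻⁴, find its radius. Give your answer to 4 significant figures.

L = 4πR²σT⁴ ⇒ R = √(L/(4πσT⁴)).
σT⁴ = 1.39830×10⁸ W/m², so R = √(1.5137×10²⁸/(4π×1.39830×10⁸)) = 2.935×10⁹ m.

R ≈ 2.935×10⁹ m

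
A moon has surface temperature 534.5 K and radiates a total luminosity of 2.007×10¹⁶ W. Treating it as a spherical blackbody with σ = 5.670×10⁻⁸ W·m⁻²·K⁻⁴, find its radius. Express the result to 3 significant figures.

L = 4πR²σT⁴ ⇒ R = √(L/(4πσT⁴)).
σT⁴ = 4627.79 W/m², so R = √(2.007×10¹⁶/(4π×4627.79)) = 5.87×10⁵ m.

R ≈ 5.87×10⁵ m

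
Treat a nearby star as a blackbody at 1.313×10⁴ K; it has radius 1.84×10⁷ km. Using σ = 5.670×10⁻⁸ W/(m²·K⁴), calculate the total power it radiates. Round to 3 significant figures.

P ≈ 7.17×10³⁰ W

Surface area A = 4πR² = 4π(1.84×10¹⁰ m)² = 4.25447×10²¹ m².
P = σAT⁴ = 5.670×10⁻⁸ × 4.25447×10²¹ × (1.313×10⁴)⁴ = 7.17×10³⁰ W.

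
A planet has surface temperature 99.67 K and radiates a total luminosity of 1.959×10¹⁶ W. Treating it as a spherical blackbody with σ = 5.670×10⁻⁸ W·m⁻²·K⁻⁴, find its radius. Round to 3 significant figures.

L = 4πR²σT⁴ ⇒ R = √(L/(4πσT⁴)).
σT⁴ = 5.59553 W/m², so R = √(1.959×10¹⁶/(4π×5.59553)) = 1.67×10⁷ m.

R ≈ 1.67×10⁷ m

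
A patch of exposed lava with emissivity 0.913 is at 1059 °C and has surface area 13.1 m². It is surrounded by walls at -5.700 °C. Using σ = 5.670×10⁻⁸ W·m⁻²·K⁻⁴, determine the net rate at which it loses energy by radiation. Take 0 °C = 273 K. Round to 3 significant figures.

Net loss ≈ 2.13×10⁶ W

T = 1059 °C + 273 = 1332 K.
Surroundings: T = -5.700 °C + 273 = 267.300 K.
Area A = 13.1 m².
Net radiated power P_net = εσA(T⁴ − T₀⁴) = 0.913×5.670×10⁻⁸×13.1×(1332⁴ − 267.300⁴).
T⁴ − T₀⁴ = 3.14787×10¹² − 5.10500×10⁹ = 3.14276×10¹² K⁴, so P_net = 2.13×10⁶ W.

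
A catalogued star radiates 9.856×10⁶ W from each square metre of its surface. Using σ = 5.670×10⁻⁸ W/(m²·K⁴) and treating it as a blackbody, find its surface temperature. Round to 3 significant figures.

T ≈ 3.63×10³ K

I = σT⁴, so T = (I/σ)^(1/4) = (9.856×10⁶/(5.670×10⁻⁸))^(1/4) = 3.63×10³ K.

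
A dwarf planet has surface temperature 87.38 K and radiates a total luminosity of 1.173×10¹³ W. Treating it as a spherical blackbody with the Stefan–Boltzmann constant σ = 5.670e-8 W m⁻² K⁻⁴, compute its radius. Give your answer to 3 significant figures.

R ≈ 5.31×10⁵ m

L = 4πR²σT⁴ ⇒ R = √(L/(4πσT⁴)).
σT⁴ = 3.30545 W/m², so R = √(1.173×10¹³/(4π×3.30545)) = 5.31×10⁵ m.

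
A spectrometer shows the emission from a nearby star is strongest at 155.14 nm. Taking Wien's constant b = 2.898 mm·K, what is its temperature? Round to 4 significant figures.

T ≈ 1.868×10⁴ K

Wien's law gives T = b/λ_max = (2.898×10⁻³ m·K)/(1.5514×10⁻⁷ m) = 1.868×10⁴ K.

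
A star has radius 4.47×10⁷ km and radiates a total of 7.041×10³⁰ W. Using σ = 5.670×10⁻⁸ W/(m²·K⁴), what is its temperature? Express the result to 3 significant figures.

T ≈ 8.39×10³ K

Surface area A = 4πR² = 4π(4.47×10¹⁰ m)² = 2.51087×10²² m².
P = σAT⁴ ⇒ T = (P/(σA))^(1/4) = (7.041×10³⁰/(5.670×10⁻⁸×2.51087×10²²))^(1/4) = 8.39×10³ K.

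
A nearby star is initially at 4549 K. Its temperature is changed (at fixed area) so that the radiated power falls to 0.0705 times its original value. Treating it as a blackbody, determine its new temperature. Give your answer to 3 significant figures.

P ∝ T⁴, so T₂/T₁ = (P₂/P₁)^(1/4) = (0.0705)^(1/4) = 0.515285.
T₂ = 4549 × 0.515285 = 2.34×10³ K.

T₂ ≈ 2.34×10³ K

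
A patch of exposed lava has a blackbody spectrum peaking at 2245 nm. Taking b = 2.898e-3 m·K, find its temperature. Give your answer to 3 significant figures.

T ≈ 1.29×10³ K

Wien's law gives T = b/λ_max = (2.898×10⁻³ m·K)/(2.245×10⁻⁶ m) = 1.29×10³ K.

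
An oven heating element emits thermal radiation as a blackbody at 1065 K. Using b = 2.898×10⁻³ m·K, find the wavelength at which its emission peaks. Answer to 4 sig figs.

λ_max ≈ 2721 nm

Wien's displacement law: λ_max = b/T = (2.898×10⁻³ m·K)/(1065 K) = 2.7211×10⁻⁶ m.
That is 2721 nm, in the infrared range.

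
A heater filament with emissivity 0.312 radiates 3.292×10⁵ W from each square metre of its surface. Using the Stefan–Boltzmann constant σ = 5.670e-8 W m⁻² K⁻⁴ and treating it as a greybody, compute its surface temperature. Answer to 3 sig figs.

T ≈ 2.08×10³ K

I = εσT⁴, so T = (I/εσ)^(1/4) = (3.292×10⁵/(0.312×5.670×10⁻⁸))^(1/4) = 2.08×10³ K.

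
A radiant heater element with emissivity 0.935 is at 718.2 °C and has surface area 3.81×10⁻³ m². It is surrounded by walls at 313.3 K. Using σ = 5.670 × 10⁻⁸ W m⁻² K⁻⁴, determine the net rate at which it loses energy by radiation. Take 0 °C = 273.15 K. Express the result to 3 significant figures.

T = 718.2 °C + 273.15 = 991.35 K.
Area A = 3.81×10⁻³ m².
Net radiated power P_net = εσA(T⁴ − T₀⁴) = 0.935×5.670×10⁻⁸×3.81×10⁻³×(991.35⁴ − 313.3⁴).
T⁴ − T₀⁴ = 9.65846×10¹¹ − 9.63478×10⁹ = 9.56211×10¹¹ K⁴, so P_net = 193 W.

Net loss ≈ 193 W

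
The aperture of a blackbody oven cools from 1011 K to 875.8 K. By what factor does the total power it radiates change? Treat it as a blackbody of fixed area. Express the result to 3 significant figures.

P ∝ T⁴, so P₂/P₁ = (T₂/T₁)⁴ = (875.8/1011)⁴ = (0.866271)⁴ = 0.563.

P₂/P₁ ≈ 0.563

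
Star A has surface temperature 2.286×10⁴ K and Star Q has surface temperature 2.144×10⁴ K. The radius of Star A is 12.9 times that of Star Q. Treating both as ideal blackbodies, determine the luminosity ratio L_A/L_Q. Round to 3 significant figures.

L ∝ R²T⁴, so L_A/L_Q = (R_A/R_Q)²(T_A/T_Q)⁴ = (12.9)² × (2.286×10⁴/2.144×10⁴)⁴ = 166.41 × 1.29243 = 215.

L_A/L_Q ≈ 215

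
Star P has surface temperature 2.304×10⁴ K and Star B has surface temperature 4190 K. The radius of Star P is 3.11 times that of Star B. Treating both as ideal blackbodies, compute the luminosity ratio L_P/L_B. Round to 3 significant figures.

L ∝ R²T⁴, so L_P/L_B = (R_P/R_B)²(T_P/T_B)⁴ = (3.11)² × (2.304×10⁴/4190)⁴ = 9.6721 × 914.269 = 8.84×10³.

L_P/L_B ≈ 8.84×10³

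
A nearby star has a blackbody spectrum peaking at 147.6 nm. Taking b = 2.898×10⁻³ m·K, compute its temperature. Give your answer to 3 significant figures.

Wien's law gives T = b/λ_max = (2.898×10⁻³ m·K)/(1.476×10⁻⁷ m) = 1.96×10⁴ K.

T ≈ 1.96×10⁴ K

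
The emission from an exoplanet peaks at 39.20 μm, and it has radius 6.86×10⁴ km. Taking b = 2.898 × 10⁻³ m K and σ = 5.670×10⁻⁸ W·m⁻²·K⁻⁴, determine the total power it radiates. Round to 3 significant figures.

Wien's law: T = b/λ_max = 2.898×10⁻³/3.920×10⁻⁵ = 73.9286 K.
Surface area A = 4πR² = 4π(6.86×10⁷ m)² = 5.91368×10¹⁶ m².
Then P = σAT⁴ = 5.670×10⁻⁸×5.91368×10¹⁶×(73.9286)⁴ = 1.00×10¹⁷ W.

P ≈ 1.00×10¹⁷ W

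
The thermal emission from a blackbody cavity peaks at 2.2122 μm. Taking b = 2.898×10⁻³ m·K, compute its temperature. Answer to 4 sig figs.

T ≈ 1310 K

Wien's law gives T = b/λ_max = (2.898×10⁻³ m·K)/(2.2122×10⁻⁶ m) = 1310 K.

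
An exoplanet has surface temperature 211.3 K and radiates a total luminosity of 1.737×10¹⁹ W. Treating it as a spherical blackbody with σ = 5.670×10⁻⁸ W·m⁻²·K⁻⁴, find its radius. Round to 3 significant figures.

L = 4πR²σT⁴ ⇒ R = √(L/(4πσT⁴)).
σT⁴ = 113.027 W/m², so R = √(1.737×10¹⁹/(4π×113.027)) = 1.11×10⁸ m.

R ≈ 1.11×10⁸ m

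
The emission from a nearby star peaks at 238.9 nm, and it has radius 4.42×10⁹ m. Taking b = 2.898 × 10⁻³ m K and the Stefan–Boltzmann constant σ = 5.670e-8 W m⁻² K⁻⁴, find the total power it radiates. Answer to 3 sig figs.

Wien's law: T = b/λ_max = 2.898×10⁻³/2.389×10⁻⁷ = 12130.6 K.
Surface area A = 4πR² = 4π(4.42×10⁹ m)² = 2.45502×10²⁰ m².
Then P = σAT⁴ = 5.670×10⁻⁸×2.45502×10²⁰×(12130.6)⁴ = 3.01×10²⁹ W.

P ≈ 3.01×10²⁹ W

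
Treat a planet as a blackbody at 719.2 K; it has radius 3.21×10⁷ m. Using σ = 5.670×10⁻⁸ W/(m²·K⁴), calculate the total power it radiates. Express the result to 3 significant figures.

Surface area A = 4πR² = 4π(3.21×10⁷ m)² = 1.29485×10¹⁶ m².
P = σAT⁴ = 5.670×10⁻⁸ × 1.29485×10¹⁶ × (719.2)⁴ = 1.96×10²⁰ W.

P ≈ 1.96×10²⁰ W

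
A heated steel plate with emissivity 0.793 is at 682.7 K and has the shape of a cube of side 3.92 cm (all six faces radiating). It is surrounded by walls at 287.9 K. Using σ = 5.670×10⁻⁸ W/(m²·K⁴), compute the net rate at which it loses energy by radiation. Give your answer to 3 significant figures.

Area A = 6s² = 6×(0.0392 m)² = 9.21984×10⁻³ m².
Net radiated power P_net = εσA(T⁴ − T₀⁴) = 0.793×5.670×10⁻⁸×9.21984×10⁻³×(682.7⁴ − 287.9⁴).
T⁴ − T₀⁴ = 2.17230×10¹¹ − 6.87016×10⁹ = 2.10360×10¹¹ K⁴, so P_net = 87.2 W.

Net loss ≈ 87.2 W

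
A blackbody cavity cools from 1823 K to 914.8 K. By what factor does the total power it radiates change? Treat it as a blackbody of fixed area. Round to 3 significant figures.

P ∝ T⁴, so P₂/P₁ = (T₂/T₁)⁴ = (914.8/1823)⁴ = (0.501810)⁴ = 0.0634.

P₂/P₁ ≈ 0.0634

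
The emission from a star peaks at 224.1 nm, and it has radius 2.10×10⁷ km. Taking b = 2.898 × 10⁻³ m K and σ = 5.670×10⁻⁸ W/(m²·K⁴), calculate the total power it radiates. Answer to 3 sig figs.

Wien's law: T = b/λ_max = 2.898×10⁻³/2.241×10⁻⁷ = 12931.7 K.
Surface area A = 4πR² = 4π(2.10×10¹⁰ m)² = 5.54177×10²¹ m².
Then P = σAT⁴ = 5.670×10⁻⁸×5.54177×10²¹×(12931.7)⁴ = 8.79×10³⁰ W.

P ≈ 8.79×10³⁰ W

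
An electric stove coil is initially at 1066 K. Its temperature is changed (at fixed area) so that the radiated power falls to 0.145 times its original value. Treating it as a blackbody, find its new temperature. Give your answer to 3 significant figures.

T₂ ≈ 658 K

P ∝ T⁴, so T₂/T₁ = (P₂/P₁)^(1/4) = (0.145)^(1/4) = 0.617081.
T₂ = 1066 × 0.617081 = 658 K.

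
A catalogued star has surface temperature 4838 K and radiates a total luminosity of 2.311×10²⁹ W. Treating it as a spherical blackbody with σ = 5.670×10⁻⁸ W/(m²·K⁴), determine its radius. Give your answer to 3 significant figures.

R ≈ 2.43×10¹⁰ m

L = 4πR²σT⁴ ⇒ R = √(L/(4πσT⁴)).
σT⁴ = 3.10632×10⁷ W/m², so R = √(2.311×10²⁹/(4π×3.10632×10⁷)) = 2.43×10¹⁰ m.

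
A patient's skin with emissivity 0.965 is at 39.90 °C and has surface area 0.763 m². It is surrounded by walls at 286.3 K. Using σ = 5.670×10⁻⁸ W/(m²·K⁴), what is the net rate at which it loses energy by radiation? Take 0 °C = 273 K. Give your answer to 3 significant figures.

Net loss ≈ 120 W

T = 39.90 °C + 273 = 312.90 K.
Area A = 0.763 m².
Net radiated power P_net = εσA(T⁴ − T₀⁴) = 0.965×5.670×10⁻⁸×0.763×(312.90⁴ − 286.3⁴).
T⁴ − T₀⁴ = 9.58567×10⁹ − 6.71870×10⁹ = 2.86697×10⁹ K⁴, so P_net = 120 W.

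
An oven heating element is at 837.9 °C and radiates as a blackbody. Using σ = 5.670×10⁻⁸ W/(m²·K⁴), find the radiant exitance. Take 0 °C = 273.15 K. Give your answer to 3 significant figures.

I ≈ 8.64×10⁴ W/m²

T = 837.9 °C + 273.15 = 1111.05 K.
Stefan–Boltzmann: I = σT⁴ = 5.670×10⁻⁸ × (1111.05)⁴ = 8.64×10⁴ W/m².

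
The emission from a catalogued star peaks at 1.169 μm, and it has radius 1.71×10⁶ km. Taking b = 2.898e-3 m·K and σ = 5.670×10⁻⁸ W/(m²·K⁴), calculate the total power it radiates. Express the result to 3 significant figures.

P ≈ 7.87×10²⁵ W

Wien's law: T = b/λ_max = 2.898×10⁻³/1.169×10⁻⁶ = 2479.04 K.
Surface area A = 4πR² = 4π(1.71×10⁹ m)² = 3.67453×10¹⁹ m².
Then P = σAT⁴ = 5.670×10⁻⁸×3.67453×10¹⁹×(2479.04)⁴ = 7.87×10²⁵ W.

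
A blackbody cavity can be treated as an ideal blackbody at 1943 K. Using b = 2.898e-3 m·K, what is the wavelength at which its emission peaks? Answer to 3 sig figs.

λ_max ≈ 1.49 μm

Wien's displacement law: λ_max = b/T = (2.898×10⁻³ m·K)/(1943 K) = 1.492×10⁻⁶ m.
That is 1.49 μm, in the infrared range.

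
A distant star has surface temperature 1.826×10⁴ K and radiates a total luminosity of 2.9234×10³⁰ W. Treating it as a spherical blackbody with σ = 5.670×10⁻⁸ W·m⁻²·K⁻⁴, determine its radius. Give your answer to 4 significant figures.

R ≈ 6.075×10⁹ m

L = 4πR²σT⁴ ⇒ R = √(L/(4πσT⁴)).
σT⁴ = 6.30356×10⁹ W/m², so R = √(2.9234×10³⁰/(4π×6.30356×10⁹)) = 6.075×10⁹ m.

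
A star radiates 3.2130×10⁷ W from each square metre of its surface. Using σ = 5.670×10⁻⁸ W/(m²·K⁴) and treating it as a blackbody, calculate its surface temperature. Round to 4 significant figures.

I = σT⁴, so T = (I/σ)^(1/4) = (3.2130×10⁷/(5.670×10⁻⁸))^(1/4) = 4879 K.

T ≈ 4879 K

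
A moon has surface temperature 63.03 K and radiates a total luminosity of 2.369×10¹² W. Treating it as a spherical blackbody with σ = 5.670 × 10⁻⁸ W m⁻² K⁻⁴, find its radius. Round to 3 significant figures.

L = 4πR²σT⁴ ⇒ R = √(L/(4πσT⁴)).
σT⁴ = 0.894895 W/m², so R = √(2.369×10¹²/(4π×0.894895)) = 4.59×10⁵ m.

R ≈ 4.59×10⁵ m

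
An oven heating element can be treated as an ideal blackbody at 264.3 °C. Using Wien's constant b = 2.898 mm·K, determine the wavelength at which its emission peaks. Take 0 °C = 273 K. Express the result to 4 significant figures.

λ_max ≈ 5.394 μm

T = 264.3 °C + 273 = 537.3 K.
Wien's displacement law: λ_max = b/T = (2.898×10⁻³ m·K)/(537.3 K) = 5.3936×10⁻⁶ m.
That is 5.394 μm, in the infrared range.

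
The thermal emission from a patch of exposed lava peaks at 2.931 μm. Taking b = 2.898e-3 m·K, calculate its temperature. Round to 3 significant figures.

T ≈ 989 K

Wien's law gives T = b/λ_max = (2.898×10⁻³ m·K)/(2.931×10⁻⁶ m) = 989 K.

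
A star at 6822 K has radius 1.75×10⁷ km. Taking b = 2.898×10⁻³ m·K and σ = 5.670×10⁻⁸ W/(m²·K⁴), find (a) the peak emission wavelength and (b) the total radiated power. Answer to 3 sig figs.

(a) λ_max = b/T = 2.898×10⁻³/6822 = 4.248×10⁻⁷ m = 425 nm.
Surface area A = 4πR² = 4π(1.75×10¹⁰ m)² = 3.84845×10²¹ m².
(b) P = σAT⁴ = 5.670×10⁻⁸×3.84845×10²¹×(6822)⁴ = 4.73×10²⁹ W.

λ_max ≈ 425 nm; P ≈ 4.73×10²⁹ W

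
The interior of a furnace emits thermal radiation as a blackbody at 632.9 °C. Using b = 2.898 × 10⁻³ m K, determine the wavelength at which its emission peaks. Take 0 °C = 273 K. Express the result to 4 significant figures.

T = 632.9 °C + 273 = 905.9 K.
Wien's displacement law: λ_max = b/T = (2.898×10⁻³ m·K)/(905.9 K) = 3.1990×10⁻⁶ m.
That is 3.199 μm, in the infrared range.

λ_max ≈ 3.199 μm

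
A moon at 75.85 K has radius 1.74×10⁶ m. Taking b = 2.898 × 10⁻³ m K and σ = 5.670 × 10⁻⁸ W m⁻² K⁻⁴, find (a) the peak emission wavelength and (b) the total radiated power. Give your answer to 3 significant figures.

λ_max ≈ 38.2 μm; P ≈ 7.14×10¹³ W

(a) λ_max = b/T = 2.898×10⁻³/75.85 = 3.821×10⁻⁵ m = 38.2 μm.
Surface area A = 4πR² = 4π(1.74×10⁶ m)² = 3.80459×10¹³ m².
(b) P = σAT⁴ = 5.670×10⁻⁸×3.80459×10¹³×(75.85)⁴ = 7.14×10¹³ W.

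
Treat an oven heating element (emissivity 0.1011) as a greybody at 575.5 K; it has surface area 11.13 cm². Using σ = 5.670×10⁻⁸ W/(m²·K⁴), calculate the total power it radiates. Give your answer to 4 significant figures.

P ≈ 0.6999 W

Area A = 11.13 cm² = 1.113×10⁻³ m².
P = εσAT⁴ = 0.1011 × 5.670×10⁻⁸ × 1.113×10⁻³ × (575.5)⁴ = 0.6999 W.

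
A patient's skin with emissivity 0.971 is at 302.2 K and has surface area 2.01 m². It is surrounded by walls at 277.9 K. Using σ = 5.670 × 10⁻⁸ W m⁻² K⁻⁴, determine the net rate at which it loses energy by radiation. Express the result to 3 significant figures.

Net loss ≈ 263 W

Area A = 2.01 m².
Net radiated power P_net = εσA(T⁴ − T₀⁴) = 0.971×5.670×10⁻⁸×2.01×(302.2⁴ − 277.9⁴).
T⁴ − T₀⁴ = 8.34023×10⁹ − 5.96423×10⁹ = 2.37600×10⁹ K⁴, so P_net = 263 W.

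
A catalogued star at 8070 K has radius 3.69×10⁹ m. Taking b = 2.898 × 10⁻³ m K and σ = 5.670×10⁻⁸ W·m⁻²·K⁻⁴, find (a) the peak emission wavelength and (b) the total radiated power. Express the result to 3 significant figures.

λ_max ≈ 359 nm; P ≈ 4.11×10²⁸ W

(a) λ_max = b/T = 2.898×10⁻³/8070 = 3.591×10⁻⁷ m = 359 nm.
Surface area A = 4πR² = 4π(3.69×10⁹ m)² = 1.71105×10²⁰ m².
(b) P = σAT⁴ = 5.670×10⁻⁸×1.71105×10²⁰×(8070)⁴ = 4.11×10²⁸ W.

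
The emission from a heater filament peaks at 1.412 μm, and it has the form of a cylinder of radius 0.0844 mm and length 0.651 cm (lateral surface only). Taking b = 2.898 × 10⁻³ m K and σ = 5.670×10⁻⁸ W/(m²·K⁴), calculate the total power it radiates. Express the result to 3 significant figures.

P ≈ 3.47 W

Wien's law: T = b/λ_max = 2.898×10⁻³/1.412×10⁻⁶ = 2052.41 K.
Lateral area A = 2πrL = 2π×8.44×10⁻⁵×6.51×10⁻³ = 3.45226×10⁻⁶ m².
Then P = σAT⁴ = 5.670×10⁻⁸×3.45226×10⁻⁶×(2052.41)⁴ = 3.47 W.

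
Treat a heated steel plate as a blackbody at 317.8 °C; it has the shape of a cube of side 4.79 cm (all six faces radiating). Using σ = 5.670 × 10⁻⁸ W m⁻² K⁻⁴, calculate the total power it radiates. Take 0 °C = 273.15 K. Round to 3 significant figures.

T = 317.8 °C + 273.15 = 590.95 K.
Area A = 6s² = 6×(0.0479 m)² = 0.0137665 m².
P = σAT⁴ = 5.670×10⁻⁸ × 0.0137665 × (590.95)⁴ = 95.2 W.

P ≈ 95.2 W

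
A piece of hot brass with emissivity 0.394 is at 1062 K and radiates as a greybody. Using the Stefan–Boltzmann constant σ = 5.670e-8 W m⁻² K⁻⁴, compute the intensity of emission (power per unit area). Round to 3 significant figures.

Stefan–Boltzmann: I = εσT⁴ = 0.394 × 5.670×10⁻⁸ × (1062)⁴ = 2.84×10⁴ W/m².

I ≈ 2.84×10⁴ W/m²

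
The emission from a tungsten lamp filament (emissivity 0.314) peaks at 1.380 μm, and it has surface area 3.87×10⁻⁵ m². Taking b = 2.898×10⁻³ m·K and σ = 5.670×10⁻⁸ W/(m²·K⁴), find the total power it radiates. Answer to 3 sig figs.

Wien's law: T = b/λ_max = 2.898×10⁻³/1.380×10⁻⁶ = 2100.00 K.
Area A = 3.87×10⁻⁵ m².
Then P = εσAT⁴ = 0.314×5.670×10⁻⁸×3.87×10⁻⁵×(2100.00)⁴ = 13.4 W.

P ≈ 13.4 W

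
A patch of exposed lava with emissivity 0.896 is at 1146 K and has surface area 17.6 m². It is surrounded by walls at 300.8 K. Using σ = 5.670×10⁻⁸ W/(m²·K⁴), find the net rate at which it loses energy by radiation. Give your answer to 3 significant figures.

Net loss ≈ 1.53×10⁶ W

Area A = 17.6 m².
Net radiated power P_net = εσA(T⁴ − T₀⁴) = 0.896×5.670×10⁻⁸×17.6×(1146⁴ − 300.8⁴).
T⁴ − T₀⁴ = 1.72480×10¹² − 8.18675×10⁹ = 1.71661×10¹² K⁴, so P_net = 1.53×10⁶ W.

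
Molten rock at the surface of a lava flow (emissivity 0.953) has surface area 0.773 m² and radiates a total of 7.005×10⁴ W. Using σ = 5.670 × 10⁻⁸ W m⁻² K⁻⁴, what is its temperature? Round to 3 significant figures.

T ≈ 1.14×10³ K

Area A = 0.773 m².
P = εσAT⁴ ⇒ T = (P/(εσA))^(1/4) = (7.005×10⁴/(0.953×5.670×10⁻⁸×0.773))^(1/4) = 1.14×10³ K.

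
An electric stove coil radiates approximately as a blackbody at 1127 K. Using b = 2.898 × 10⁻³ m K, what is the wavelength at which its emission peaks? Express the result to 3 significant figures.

λ_max ≈ 2.57×10³ nm

Wien's displacement law: λ_max = b/T = (2.898×10⁻³ m·K)/(1127 K) = 2.571×10⁻⁶ m.
That is 2.57×10³ nm, in the infrared range.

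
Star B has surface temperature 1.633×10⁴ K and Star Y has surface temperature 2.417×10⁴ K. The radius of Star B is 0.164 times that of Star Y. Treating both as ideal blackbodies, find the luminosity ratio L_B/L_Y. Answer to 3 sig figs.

L_B/L_Y ≈ 5.60×10⁻³

L ∝ R²T⁴, so L_B/L_Y = (R_B/R_Y)²(T_B/T_Y)⁴ = (0.164)² × (1.633×10⁴/2.417×10⁴)⁴ = 0.026896 × 0.208371 = 5.60×10⁻³.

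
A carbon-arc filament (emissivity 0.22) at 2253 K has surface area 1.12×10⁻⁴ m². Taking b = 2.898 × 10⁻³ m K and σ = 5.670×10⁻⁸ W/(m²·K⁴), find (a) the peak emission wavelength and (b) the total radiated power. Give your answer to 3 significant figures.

(a) λ_max = b/T = 2.898×10⁻³/2253 = 1.286×10⁻⁶ m = 1.29 μm.
Area A = 1.12×10⁻⁴ m².
(b) P = εσAT⁴ = 0.22×5.670×10⁻⁸×1.12×10⁻⁴×(2253)⁴ = 36.0 W.

λ_max ≈ 1.29 μm; P ≈ 36.0 W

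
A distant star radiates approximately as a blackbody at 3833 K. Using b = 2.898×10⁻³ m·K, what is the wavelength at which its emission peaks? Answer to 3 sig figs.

λ_max ≈ 0.756 μm

Wien's displacement law: λ_max = b/T = (2.898×10⁻³ m·K)/(3833 K) = 7.561×10⁻⁷ m.
That is 0.756 μm, in the infrared range.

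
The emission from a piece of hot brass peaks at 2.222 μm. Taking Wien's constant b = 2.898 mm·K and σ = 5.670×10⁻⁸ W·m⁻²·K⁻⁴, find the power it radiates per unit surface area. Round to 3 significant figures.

I ≈ 1.64×10⁵ W/m²

Wien's law: T = b/λ_max = 2.898×10⁻³/2.222×10⁻⁶ = 1304.23 K.
Then I = σT⁴ = 5.670×10⁻⁸×(1304.23)⁴ = 1.64×10⁵ W/m².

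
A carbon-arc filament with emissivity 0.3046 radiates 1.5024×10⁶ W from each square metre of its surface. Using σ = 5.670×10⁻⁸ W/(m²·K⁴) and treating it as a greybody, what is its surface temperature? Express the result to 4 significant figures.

T ≈ 3054 K

I = εσT⁴, so T = (I/εσ)^(1/4) = (1.5024×10⁶/(0.3046×5.670×10⁻⁸))^(1/4) = 3054 K.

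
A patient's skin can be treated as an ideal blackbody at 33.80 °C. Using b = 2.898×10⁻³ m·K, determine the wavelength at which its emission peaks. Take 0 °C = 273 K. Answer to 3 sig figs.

T = 33.80 °C + 273 = 306.80 K.
Wien's displacement law: λ_max = b/T = (2.898×10⁻³ m·K)/(306.80 K) = 9.446×10⁻⁶ m.
That is 9.45 μm, in the infrared range.

λ_max ≈ 9.45 μm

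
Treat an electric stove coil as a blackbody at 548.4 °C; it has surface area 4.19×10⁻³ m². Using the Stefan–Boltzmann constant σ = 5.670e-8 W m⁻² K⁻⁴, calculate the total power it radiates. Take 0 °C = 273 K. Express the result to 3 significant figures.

T = 548.4 °C + 273 = 821.4 K.
Area A = 4.19×10⁻³ m².
P = σAT⁴ = 5.670×10⁻⁸ × 4.19×10⁻³ × (821.4)⁴ = 108 W.

P ≈ 108 W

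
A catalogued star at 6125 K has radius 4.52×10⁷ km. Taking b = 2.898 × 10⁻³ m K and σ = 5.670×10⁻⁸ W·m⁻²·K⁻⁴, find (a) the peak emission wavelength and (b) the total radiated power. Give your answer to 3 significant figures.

(a) λ_max = b/T = 2.898×10⁻³/6125 = 4.731×10⁻⁷ m = 473 nm.
Surface area A = 4πR² = 4π(4.52×10¹⁰ m)² = 2.56736×10²² m².
(b) P = σAT⁴ = 5.670×10⁻⁸×2.56736×10²²×(6125)⁴ = 2.05×10³⁰ W.

λ_max ≈ 473 nm; P ≈ 2.05×10³⁰ W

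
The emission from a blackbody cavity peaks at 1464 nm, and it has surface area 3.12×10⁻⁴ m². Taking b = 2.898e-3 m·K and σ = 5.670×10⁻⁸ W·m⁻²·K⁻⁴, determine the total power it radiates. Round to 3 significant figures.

P ≈ 272 W

Wien's law: T = b/λ_max = 2.898×10⁻³/1.464×10⁻⁶ = 1979.51 K.
Area A = 3.12×10⁻⁴ m².
Then P = σAT⁴ = 5.670×10⁻⁸×3.12×10⁻⁴×(1979.51)⁴ = 272 W.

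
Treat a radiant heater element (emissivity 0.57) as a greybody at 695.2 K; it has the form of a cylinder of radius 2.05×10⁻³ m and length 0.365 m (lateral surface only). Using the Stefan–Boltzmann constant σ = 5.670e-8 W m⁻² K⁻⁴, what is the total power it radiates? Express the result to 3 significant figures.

P ≈ 35.5 W

Lateral area A = 2πrL = 2π×2.05×10⁻³×0.365 = 4.70139×10⁻³ m².
P = εσAT⁴ = 0.57 × 5.670×10⁻⁸ × 4.70139×10⁻³ × (695.2)⁴ = 35.5 W.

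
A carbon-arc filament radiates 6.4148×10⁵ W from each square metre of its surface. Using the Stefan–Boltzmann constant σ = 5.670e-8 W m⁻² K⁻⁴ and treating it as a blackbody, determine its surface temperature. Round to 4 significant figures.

T ≈ 1834 K

I = σT⁴, so T = (I/σ)^(1/4) = (6.4148×10⁵/(5.670×10⁻⁸))^(1/4) = 1834 K.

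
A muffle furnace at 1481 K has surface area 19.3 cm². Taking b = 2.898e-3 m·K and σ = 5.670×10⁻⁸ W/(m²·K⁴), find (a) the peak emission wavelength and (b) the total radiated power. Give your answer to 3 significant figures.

λ_max ≈ 1.96 μm; P ≈ 526 W

(a) λ_max = b/T = 2.898×10⁻³/1481 = 1.957×10⁻⁶ m = 1.96 μm.
Area A = 19.3 cm² = 1.93×10⁻³ m².
(b) P = σAT⁴ = 5.670×10⁻⁸×1.93×10⁻³×(1481)⁴ = 526 W.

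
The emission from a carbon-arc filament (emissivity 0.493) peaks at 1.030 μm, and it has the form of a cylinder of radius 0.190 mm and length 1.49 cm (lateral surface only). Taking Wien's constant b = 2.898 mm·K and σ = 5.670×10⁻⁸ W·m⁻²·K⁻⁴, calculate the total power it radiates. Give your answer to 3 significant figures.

P ≈ 31.2 W

Wien's law: T = b/λ_max = 2.898×10⁻³/1.030×10⁻⁶ = 2813.59 K.
Lateral area A = 2πrL = 2π×1.90×10⁻⁴×0.0149 = 1.77877×10⁻⁵ m².
Then P = εσAT⁴ = 0.493×5.670×10⁻⁸×1.77877×10⁻⁵×(2813.59)⁴ = 31.2 W.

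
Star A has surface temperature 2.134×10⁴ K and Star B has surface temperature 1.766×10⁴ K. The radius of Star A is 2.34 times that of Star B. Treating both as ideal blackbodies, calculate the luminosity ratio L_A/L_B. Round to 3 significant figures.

L_A/L_B ≈ 11.7

L ∝ R²T⁴, so L_A/L_B = (R_A/R_B)²(T_A/T_B)⁴ = (2.34)² × (2.134×10⁴/1.766×10⁴)⁴ = 5.4756 × 2.13214 = 11.7.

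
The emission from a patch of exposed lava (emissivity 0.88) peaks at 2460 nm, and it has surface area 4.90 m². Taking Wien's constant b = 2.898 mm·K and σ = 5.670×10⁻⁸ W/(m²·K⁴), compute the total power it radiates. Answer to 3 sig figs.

P ≈ 4.71×10⁵ W

Wien's law: T = b/λ_max = 2.898×10⁻³/2.460×10⁻⁶ = 1178.05 K.
Area A = 4.90 m².
Then P = εσAT⁴ = 0.88×5.670×10⁻⁸×4.90×(1178.05)⁴ = 4.71×10⁵ W.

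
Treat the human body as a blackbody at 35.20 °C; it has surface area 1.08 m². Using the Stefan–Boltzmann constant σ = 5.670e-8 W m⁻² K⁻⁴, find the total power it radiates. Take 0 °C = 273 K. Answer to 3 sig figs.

P ≈ 553 W

T = 35.20 °C + 273 = 308.20 K.
Area A = 1.08 m².
P = σAT⁴ = 5.670×10⁻⁸ × 1.08 × (308.20)⁴ = 553 W.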